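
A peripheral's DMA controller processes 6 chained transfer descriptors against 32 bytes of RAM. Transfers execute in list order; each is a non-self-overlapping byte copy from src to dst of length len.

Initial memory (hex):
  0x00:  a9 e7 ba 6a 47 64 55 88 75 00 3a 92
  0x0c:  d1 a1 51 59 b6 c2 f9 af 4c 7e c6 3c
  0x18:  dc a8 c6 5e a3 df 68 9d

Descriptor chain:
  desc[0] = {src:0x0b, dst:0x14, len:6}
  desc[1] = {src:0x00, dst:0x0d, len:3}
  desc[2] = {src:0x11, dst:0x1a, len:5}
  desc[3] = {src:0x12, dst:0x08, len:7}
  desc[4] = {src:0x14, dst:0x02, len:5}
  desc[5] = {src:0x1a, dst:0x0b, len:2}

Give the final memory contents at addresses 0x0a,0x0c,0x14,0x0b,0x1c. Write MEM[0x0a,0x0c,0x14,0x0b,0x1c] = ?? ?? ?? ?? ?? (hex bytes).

MEM[0x0a,0x0c,0x14,0x0b,0x1c] = 92 f9 92 c2 af

#0 dst[0x14+6] := {0x92,0xd1,0xa1,0x51,0x59,0xb6}
#1 dst[0x0d+3] := {0xa9,0xe7,0xba}
#2 dst[0x1a+5] := {0xc2,0xf9,0xaf,0x92,0xd1}
#3 dst[0x08+7] := {0xf9,0xaf,0x92,0xd1,0xa1,0x51,0x59}
#4 dst[0x02+5] := {0x92,0xd1,0xa1,0x51,0x59}
#5 dst[0x0b+2] := {0xc2,0xf9}
query mem[0x0a]=0x92, mem[0x0c]=0xf9, mem[0x14]=0x92, mem[0x0b]=0xc2, mem[0x1c]=0xaf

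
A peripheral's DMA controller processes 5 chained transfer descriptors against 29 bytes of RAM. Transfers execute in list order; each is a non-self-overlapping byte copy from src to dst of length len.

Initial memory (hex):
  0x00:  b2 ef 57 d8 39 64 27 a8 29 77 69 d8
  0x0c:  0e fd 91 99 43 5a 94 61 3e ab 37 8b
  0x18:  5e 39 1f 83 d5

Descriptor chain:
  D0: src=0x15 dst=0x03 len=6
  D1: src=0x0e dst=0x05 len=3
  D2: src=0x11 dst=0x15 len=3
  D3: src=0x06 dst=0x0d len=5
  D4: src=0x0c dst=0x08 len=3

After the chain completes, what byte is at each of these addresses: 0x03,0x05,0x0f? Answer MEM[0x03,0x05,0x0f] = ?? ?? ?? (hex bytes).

  after D0: wrote 6B at 0x03 = ab378b5e391f
  after D1: wrote 3B at 0x05 = 919943
  after D2: wrote 3B at 0x15 = 5a9461
  after D3: wrote 5B at 0x0d = 99431f7769
  after D4: wrote 3B at 0x08 = 0e9943
query mem[0x03]=0xab, mem[0x05]=0x91, mem[0x0f]=0x1f

MEM[0x03,0x05,0x0f] = ab 91 1f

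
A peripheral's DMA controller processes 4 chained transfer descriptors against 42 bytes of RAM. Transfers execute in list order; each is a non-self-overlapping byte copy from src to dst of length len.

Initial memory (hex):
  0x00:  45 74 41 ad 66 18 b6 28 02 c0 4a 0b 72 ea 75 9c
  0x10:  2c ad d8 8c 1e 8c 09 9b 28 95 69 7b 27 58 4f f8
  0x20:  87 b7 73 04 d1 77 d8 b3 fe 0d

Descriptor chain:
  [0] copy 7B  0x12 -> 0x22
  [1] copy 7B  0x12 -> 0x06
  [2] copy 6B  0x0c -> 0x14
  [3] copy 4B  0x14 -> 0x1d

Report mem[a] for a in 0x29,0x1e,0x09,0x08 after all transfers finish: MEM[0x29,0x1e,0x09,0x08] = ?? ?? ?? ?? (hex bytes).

  after D0: wrote 7B at 0x22 = d88c1e8c099b28
  after D1: wrote 7B at 0x06 = d88c1e8c099b28
  after D2: wrote 6B at 0x14 = 28ea759c2cad
  after D3: wrote 4B at 0x1d = 28ea759c
query mem[0x29]=0x0d, mem[0x1e]=0xea, mem[0x09]=0x8c, mem[0x08]=0x1e

MEM[0x29,0x1e,0x09,0x08] = 0d ea 8c 1e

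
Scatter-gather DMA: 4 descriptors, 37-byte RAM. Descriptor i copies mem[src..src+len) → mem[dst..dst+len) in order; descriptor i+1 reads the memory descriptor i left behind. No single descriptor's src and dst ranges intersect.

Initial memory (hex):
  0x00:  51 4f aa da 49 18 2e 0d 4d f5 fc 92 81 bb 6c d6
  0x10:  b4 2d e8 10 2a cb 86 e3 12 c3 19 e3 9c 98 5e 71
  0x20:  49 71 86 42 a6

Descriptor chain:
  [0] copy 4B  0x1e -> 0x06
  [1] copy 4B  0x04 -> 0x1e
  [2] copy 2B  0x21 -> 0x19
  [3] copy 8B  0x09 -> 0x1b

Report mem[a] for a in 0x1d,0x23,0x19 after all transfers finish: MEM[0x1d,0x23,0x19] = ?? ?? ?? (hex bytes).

  after D0: wrote 4B at 0x06 = 5e714971
  after D1: wrote 4B at 0x1e = 49185e71
  after D2: wrote 2B at 0x19 = 7186
  after D3: wrote 8B at 0x1b = 71fc9281bb6cd6b4
query mem[0x1d]=0x92, mem[0x23]=0x42, mem[0x19]=0x71

MEM[0x1d,0x23,0x19] = 92 42 71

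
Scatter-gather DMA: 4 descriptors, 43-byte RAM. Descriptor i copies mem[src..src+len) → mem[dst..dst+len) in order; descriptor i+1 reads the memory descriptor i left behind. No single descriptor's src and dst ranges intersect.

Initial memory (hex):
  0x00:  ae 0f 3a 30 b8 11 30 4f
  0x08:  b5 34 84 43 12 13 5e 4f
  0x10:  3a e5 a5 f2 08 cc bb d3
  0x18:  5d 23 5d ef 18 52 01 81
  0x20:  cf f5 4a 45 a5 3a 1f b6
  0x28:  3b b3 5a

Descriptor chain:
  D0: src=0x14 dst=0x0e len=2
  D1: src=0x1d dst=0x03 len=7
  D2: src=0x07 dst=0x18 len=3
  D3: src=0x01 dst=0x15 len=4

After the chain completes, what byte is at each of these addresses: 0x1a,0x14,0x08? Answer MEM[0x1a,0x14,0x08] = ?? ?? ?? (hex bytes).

#0 dst[0x0e+2] := {0x08,0xcc}
#1 dst[0x03+7] := {0x52,0x01,0x81,0xcf,0xf5,0x4a,0x45}
#2 dst[0x18+3] := {0xf5,0x4a,0x45}
#3 dst[0x15+4] := {0x0f,0x3a,0x52,0x01}
query mem[0x1a]=0x45, mem[0x14]=0x08, mem[0x08]=0x4a

MEM[0x1a,0x14,0x08] = 45 08 4a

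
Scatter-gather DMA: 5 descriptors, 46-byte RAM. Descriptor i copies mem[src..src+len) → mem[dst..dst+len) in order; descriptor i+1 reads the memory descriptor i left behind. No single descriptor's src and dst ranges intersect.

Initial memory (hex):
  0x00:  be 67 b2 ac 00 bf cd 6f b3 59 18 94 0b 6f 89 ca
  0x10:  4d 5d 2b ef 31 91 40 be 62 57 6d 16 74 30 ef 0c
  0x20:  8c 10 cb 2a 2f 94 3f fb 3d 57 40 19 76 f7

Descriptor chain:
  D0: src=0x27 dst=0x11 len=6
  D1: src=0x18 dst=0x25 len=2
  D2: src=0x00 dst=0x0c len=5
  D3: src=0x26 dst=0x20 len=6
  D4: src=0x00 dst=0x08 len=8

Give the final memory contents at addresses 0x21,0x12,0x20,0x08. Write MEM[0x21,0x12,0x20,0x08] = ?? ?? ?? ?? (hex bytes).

D0: mem[0x11..0x16] <- [fb 3d 57 40 19 76]
D1: mem[0x25..0x26] <- [62 57]
D2: mem[0x0c..0x10] <- [be 67 b2 ac 00]
D3: mem[0x20..0x25] <- [57 fb 3d 57 40 19]
D4: mem[0x08..0x0f] <- [be 67 b2 ac 00 bf cd 6f]
query mem[0x21]=0xfb, mem[0x12]=0x3d, mem[0x20]=0x57, mem[0x08]=0xbe

MEM[0x21,0x12,0x20,0x08] = fb 3d 57 be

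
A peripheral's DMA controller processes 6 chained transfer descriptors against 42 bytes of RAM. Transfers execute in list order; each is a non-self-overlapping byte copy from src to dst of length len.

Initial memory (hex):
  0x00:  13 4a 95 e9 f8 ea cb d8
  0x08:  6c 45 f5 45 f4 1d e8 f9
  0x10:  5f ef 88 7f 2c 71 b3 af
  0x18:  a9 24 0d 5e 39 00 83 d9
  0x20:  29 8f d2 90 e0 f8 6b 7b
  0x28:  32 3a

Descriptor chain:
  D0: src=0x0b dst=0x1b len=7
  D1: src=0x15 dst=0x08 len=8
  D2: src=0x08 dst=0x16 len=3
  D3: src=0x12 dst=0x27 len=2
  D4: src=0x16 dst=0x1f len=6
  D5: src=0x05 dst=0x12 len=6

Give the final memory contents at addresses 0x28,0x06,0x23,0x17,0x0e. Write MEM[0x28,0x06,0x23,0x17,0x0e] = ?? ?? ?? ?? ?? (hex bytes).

MEM[0x28,0x06,0x23,0x17,0x0e] = 7f cb 0d af 45

[0] 0x0b->0x1b len=7 : 45 f4 1d e8 f9 5f ef
[1] 0x15->0x08 len=8 : 71 b3 af a9 24 0d 45 f4
[2] 0x08->0x16 len=3 : 71 b3 af
[3] 0x12->0x27 len=2 : 88 7f
[4] 0x16->0x1f len=6 : 71 b3 af 24 0d 45
[5] 0x05->0x12 len=6 : ea cb d8 71 b3 af
query mem[0x28]=0x7f, mem[0x06]=0xcb, mem[0x23]=0x0d, mem[0x17]=0xaf, mem[0x0e]=0x45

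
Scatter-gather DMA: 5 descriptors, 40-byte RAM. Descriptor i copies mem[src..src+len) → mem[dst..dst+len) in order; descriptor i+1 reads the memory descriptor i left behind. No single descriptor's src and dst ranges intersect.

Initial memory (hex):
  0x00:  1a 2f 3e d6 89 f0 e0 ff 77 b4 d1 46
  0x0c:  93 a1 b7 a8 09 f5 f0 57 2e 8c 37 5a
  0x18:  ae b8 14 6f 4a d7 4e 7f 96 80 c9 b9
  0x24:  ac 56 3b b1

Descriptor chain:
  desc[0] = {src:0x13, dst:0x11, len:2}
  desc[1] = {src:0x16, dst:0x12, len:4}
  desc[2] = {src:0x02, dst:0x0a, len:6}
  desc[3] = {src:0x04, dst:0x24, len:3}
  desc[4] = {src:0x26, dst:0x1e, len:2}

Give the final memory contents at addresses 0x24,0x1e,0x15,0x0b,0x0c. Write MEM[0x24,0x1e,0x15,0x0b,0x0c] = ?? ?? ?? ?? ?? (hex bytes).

MEM[0x24,0x1e,0x15,0x0b,0x0c] = 89 e0 b8 d6 89

D0: mem[0x11..0x12] <- [57 2e]
D1: mem[0x12..0x15] <- [37 5a ae b8]
D2: mem[0x0a..0x0f] <- [3e d6 89 f0 e0 ff]
D3: mem[0x24..0x26] <- [89 f0 e0]
D4: mem[0x1e..0x1f] <- [e0 b1]
query mem[0x24]=0x89, mem[0x1e]=0xe0, mem[0x15]=0xb8, mem[0x0b]=0xd6, mem[0x0c]=0x89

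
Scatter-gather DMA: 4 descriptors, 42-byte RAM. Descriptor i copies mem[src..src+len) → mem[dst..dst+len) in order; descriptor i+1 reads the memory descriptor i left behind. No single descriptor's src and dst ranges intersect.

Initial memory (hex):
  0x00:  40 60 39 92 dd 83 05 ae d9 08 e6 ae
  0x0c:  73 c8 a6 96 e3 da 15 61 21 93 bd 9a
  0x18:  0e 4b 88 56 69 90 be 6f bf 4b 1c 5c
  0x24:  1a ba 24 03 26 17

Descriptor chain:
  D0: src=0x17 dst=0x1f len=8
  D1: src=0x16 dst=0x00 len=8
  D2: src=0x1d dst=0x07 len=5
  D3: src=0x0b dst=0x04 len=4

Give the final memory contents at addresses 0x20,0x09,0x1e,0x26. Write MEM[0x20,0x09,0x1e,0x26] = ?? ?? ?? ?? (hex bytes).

[0] 0x17->0x1f len=8 : 9a 0e 4b 88 56 69 90 be
[1] 0x16->0x00 len=8 : bd 9a 0e 4b 88 56 69 90
[2] 0x1d->0x07 len=5 : 90 be 9a 0e 4b
[3] 0x0b->0x04 len=4 : 4b 73 c8 a6
query mem[0x20]=0x0e, mem[0x09]=0x9a, mem[0x1e]=0xbe, mem[0x26]=0xbe

MEM[0x20,0x09,0x1e,0x26] = 0e 9a be be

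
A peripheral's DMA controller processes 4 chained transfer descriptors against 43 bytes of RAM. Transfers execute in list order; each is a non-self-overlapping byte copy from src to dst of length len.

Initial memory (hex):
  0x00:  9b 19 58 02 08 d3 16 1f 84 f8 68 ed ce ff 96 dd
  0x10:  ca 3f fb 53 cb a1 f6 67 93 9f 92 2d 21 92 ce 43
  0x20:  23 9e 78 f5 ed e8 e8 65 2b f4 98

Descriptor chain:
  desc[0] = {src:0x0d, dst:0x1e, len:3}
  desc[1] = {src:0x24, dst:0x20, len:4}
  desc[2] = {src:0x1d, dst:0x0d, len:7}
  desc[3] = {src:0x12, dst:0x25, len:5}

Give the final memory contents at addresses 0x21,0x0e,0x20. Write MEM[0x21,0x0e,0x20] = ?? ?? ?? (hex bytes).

#0 dst[0x1e+3] := {0xff,0x96,0xdd}
#1 dst[0x20+4] := {0xed,0xe8,0xe8,0x65}
#2 dst[0x0d+7] := {0x92,0xff,0x96,0xed,0xe8,0xe8,0x65}
#3 dst[0x25+5] := {0xe8,0x65,0xcb,0xa1,0xf6}
query mem[0x21]=0xe8, mem[0x0e]=0xff, mem[0x20]=0xed

MEM[0x21,0x0e,0x20] = e8 ff ed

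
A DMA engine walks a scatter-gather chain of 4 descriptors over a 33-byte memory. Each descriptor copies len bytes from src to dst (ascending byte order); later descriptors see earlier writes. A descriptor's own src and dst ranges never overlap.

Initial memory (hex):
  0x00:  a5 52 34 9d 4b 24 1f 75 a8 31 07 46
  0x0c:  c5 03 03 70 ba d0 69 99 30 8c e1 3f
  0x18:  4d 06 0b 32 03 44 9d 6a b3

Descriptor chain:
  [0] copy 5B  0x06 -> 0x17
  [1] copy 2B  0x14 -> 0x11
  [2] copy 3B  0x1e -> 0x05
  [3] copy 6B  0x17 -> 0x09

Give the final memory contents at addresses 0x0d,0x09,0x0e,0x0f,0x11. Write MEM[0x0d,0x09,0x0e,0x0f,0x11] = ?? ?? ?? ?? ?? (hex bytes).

#0 dst[0x17+5] := {0x1f,0x75,0xa8,0x31,0x07}
#1 dst[0x11+2] := {0x30,0x8c}
#2 dst[0x05+3] := {0x9d,0x6a,0xb3}
#3 dst[0x09+6] := {0x1f,0x75,0xa8,0x31,0x07,0x03}
query mem[0x0d]=0x07, mem[0x09]=0x1f, mem[0x0e]=0x03, mem[0x0f]=0x70, mem[0x11]=0x30

MEM[0x0d,0x09,0x0e,0x0f,0x11] = 07 1f 03 70 30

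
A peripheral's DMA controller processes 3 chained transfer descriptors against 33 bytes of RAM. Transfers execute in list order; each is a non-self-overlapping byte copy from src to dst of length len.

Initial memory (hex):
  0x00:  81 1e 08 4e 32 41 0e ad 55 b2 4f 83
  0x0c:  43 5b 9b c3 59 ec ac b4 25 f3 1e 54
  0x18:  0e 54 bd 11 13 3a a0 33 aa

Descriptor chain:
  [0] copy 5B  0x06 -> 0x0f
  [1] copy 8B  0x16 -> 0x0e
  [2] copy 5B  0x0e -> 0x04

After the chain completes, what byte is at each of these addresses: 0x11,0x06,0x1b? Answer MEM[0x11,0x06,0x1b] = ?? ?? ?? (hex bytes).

[0] 0x06->0x0f len=5 : 0e ad 55 b2 4f
[1] 0x16->0x0e len=8 : 1e 54 0e 54 bd 11 13 3a
[2] 0x0e->0x04 len=5 : 1e 54 0e 54 bd
query mem[0x11]=0x54, mem[0x06]=0x0e, mem[0x1b]=0x11

MEM[0x11,0x06,0x1b] = 54 0e 11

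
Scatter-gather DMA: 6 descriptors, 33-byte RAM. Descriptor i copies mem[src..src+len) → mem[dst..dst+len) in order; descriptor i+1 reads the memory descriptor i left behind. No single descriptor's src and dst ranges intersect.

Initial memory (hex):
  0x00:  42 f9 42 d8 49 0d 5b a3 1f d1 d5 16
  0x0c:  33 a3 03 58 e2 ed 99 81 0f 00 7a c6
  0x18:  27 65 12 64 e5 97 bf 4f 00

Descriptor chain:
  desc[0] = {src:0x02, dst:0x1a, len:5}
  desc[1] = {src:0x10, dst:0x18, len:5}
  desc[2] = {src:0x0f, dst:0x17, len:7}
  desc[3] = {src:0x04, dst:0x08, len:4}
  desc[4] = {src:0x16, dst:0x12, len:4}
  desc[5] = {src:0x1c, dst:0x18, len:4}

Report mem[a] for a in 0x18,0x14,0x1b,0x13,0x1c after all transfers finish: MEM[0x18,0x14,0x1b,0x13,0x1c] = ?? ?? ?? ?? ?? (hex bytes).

D0: mem[0x1a..0x1e] <- [42 d8 49 0d 5b]
D1: mem[0x18..0x1c] <- [e2 ed 99 81 0f]
D2: mem[0x17..0x1d] <- [58 e2 ed 99 81 0f 00]
D3: mem[0x08..0x0b] <- [49 0d 5b a3]
D4: mem[0x12..0x15] <- [7a 58 e2 ed]
D5: mem[0x18..0x1b] <- [0f 00 5b 4f]
query mem[0x18]=0x0f, mem[0x14]=0xe2, mem[0x1b]=0x4f, mem[0x13]=0x58, mem[0x1c]=0x0f

MEM[0x18,0x14,0x1b,0x13,0x1c] = 0f e2 4f 58 0f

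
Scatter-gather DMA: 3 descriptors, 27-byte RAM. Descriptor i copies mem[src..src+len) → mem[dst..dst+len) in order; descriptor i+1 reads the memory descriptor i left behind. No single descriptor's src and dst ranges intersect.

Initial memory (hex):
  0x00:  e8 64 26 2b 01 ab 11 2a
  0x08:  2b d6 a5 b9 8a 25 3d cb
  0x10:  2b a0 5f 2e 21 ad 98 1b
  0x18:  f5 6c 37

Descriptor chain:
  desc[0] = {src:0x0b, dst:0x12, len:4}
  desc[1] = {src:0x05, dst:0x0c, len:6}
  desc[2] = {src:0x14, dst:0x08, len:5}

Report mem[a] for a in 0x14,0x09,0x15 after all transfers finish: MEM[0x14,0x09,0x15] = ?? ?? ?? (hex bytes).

[0] 0x0b->0x12 len=4 : b9 8a 25 3d
[1] 0x05->0x0c len=6 : ab 11 2a 2b d6 a5
[2] 0x14->0x08 len=5 : 25 3d 98 1b f5
query mem[0x14]=0x25, mem[0x09]=0x3d, mem[0x15]=0x3d

MEM[0x14,0x09,0x15] = 25 3d 3d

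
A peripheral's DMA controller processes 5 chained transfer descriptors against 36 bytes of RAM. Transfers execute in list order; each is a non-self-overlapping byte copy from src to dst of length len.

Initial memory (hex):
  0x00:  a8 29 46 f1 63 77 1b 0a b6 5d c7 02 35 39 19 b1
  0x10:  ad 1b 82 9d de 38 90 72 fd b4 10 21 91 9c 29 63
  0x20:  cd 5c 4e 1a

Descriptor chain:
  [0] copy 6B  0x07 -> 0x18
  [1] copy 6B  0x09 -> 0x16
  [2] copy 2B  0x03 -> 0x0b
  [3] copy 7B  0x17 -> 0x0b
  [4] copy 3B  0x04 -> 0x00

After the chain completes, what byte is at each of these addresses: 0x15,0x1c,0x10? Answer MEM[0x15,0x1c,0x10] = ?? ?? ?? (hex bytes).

MEM[0x15,0x1c,0x10] = 38 02 02

#0 dst[0x18+6] := {0x0a,0xb6,0x5d,0xc7,0x02,0x35}
#1 dst[0x16+6] := {0x5d,0xc7,0x02,0x35,0x39,0x19}
#2 dst[0x0b+2] := {0xf1,0x63}
#3 dst[0x0b+7] := {0xc7,0x02,0x35,0x39,0x19,0x02,0x35}
#4 dst[0x00+3] := {0x63,0x77,0x1b}
query mem[0x15]=0x38, mem[0x1c]=0x02, mem[0x10]=0x02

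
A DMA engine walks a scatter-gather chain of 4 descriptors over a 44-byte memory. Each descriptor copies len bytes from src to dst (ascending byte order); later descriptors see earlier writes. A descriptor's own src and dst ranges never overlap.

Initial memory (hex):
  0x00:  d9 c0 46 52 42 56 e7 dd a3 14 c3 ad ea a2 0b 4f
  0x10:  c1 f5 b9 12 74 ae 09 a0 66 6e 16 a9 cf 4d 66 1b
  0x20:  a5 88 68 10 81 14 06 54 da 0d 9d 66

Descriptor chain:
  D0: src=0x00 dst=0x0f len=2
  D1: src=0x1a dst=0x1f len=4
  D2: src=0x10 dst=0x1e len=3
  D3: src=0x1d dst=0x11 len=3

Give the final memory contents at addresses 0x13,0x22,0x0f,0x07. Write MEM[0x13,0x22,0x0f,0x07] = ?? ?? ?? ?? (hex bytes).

MEM[0x13,0x22,0x0f,0x07] = f5 4d d9 dd

#0 dst[0x0f+2] := {0xd9,0xc0}
#1 dst[0x1f+4] := {0x16,0xa9,0xcf,0x4d}
#2 dst[0x1e+3] := {0xc0,0xf5,0xb9}
#3 dst[0x11+3] := {0x4d,0xc0,0xf5}
query mem[0x13]=0xf5, mem[0x22]=0x4d, mem[0x0f]=0xd9, mem[0x07]=0xdd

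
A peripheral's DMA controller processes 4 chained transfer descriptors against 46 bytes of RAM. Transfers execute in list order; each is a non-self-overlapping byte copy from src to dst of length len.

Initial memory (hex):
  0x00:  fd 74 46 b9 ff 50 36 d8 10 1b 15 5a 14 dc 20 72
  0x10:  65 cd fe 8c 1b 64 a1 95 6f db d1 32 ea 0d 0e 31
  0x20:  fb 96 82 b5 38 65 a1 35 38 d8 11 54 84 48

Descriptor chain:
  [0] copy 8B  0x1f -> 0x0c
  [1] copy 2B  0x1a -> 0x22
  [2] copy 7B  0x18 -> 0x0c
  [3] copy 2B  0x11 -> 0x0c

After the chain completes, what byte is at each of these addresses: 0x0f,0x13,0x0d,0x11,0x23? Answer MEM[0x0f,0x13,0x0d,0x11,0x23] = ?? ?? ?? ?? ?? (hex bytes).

#0 dst[0x0c+8] := {0x31,0xfb,0x96,0x82,0xb5,0x38,0x65,0xa1}
#1 dst[0x22+2] := {0xd1,0x32}
#2 dst[0x0c+7] := {0x6f,0xdb,0xd1,0x32,0xea,0x0d,0x0e}
#3 dst[0x0c+2] := {0x0d,0x0e}
query mem[0x0f]=0x32, mem[0x13]=0xa1, mem[0x0d]=0x0e, mem[0x11]=0x0d, mem[0x23]=0x32

MEM[0x0f,0x13,0x0d,0x11,0x23] = 32 a1 0e 0d 32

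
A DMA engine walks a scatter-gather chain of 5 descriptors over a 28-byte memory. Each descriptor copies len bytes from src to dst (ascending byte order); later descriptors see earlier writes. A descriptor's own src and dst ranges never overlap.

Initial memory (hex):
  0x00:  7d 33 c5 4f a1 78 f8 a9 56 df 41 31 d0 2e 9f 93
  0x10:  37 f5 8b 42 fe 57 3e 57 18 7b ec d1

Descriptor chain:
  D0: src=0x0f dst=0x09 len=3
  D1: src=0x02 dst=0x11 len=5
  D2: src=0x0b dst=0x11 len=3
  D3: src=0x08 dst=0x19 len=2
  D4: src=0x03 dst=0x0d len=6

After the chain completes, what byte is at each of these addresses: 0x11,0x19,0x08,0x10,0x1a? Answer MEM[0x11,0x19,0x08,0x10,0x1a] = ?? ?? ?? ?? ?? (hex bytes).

MEM[0x11,0x19,0x08,0x10,0x1a] = a9 56 56 f8 93

  after D0: wrote 3B at 0x09 = 9337f5
  after D1: wrote 5B at 0x11 = c54fa178f8
  after D2: wrote 3B at 0x11 = f5d02e
  after D3: wrote 2B at 0x19 = 5693
  after D4: wrote 6B at 0x0d = 4fa178f8a956
query mem[0x11]=0xa9, mem[0x19]=0x56, mem[0x08]=0x56, mem[0x10]=0xf8, mem[0x1a]=0x93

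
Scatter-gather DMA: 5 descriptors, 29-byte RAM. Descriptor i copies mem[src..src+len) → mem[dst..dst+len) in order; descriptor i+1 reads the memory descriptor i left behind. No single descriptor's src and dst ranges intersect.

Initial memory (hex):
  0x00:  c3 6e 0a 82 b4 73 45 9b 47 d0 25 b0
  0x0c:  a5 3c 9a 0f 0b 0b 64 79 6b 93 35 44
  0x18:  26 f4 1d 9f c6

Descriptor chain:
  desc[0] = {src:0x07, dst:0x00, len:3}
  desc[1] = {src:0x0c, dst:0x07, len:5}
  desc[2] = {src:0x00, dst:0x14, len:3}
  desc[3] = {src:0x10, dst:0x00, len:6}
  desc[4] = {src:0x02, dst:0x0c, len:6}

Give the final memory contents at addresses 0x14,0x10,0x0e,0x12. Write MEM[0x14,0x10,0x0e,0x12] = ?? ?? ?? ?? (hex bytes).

MEM[0x14,0x10,0x0e,0x12] = 9b 45 9b 64

D0: mem[0x00..0x02] <- [9b 47 d0]
D1: mem[0x07..0x0b] <- [a5 3c 9a 0f 0b]
D2: mem[0x14..0x16] <- [9b 47 d0]
D3: mem[0x00..0x05] <- [0b 0b 64 79 9b 47]
D4: mem[0x0c..0x11] <- [64 79 9b 47 45 a5]
query mem[0x14]=0x9b, mem[0x10]=0x45, mem[0x0e]=0x9b, mem[0x12]=0x64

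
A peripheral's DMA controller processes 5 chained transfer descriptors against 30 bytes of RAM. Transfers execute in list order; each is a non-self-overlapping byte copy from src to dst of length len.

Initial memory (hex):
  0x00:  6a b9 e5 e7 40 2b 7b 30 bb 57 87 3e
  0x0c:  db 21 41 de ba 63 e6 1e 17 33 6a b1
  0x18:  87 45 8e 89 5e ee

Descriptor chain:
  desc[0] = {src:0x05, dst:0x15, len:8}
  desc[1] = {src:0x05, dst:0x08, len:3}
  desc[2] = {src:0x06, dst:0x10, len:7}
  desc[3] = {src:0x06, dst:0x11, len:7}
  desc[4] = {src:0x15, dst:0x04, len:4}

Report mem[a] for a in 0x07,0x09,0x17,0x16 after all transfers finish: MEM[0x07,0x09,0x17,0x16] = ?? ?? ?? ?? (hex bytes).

MEM[0x07,0x09,0x17,0x16] = bb 7b db 3e

  after D0: wrote 8B at 0x15 = 2b7b30bb57873edb
  after D1: wrote 3B at 0x08 = 2b7b30
  after D2: wrote 7B at 0x10 = 7b302b7b303edb
  after D3: wrote 7B at 0x11 = 7b302b7b303edb
  after D4: wrote 4B at 0x04 = 303edbbb
query mem[0x07]=0xbb, mem[0x09]=0x7b, mem[0x17]=0xdb, mem[0x16]=0x3e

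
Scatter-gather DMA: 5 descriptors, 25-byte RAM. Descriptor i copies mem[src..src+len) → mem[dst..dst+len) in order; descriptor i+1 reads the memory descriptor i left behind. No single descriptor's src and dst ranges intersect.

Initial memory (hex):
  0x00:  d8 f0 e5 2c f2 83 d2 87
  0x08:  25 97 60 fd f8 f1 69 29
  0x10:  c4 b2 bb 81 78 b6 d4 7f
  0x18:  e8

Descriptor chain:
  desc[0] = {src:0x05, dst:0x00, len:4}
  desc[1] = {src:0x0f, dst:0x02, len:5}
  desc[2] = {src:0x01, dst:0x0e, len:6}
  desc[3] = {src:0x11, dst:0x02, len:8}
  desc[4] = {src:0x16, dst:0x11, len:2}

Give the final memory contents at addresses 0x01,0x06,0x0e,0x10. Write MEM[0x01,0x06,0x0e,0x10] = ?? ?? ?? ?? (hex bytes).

  after D0: wrote 4B at 0x00 = 83d28725
  after D1: wrote 5B at 0x02 = 29c4b2bb81
  after D2: wrote 6B at 0x0e = d229c4b2bb81
  after D3: wrote 8B at 0x02 = b2bb8178b6d47fe8
  after D4: wrote 2B at 0x11 = d47f
query mem[0x01]=0xd2, mem[0x06]=0xb6, mem[0x0e]=0xd2, mem[0x10]=0xc4

MEM[0x01,0x06,0x0e,0x10] = d2 b6 d2 c4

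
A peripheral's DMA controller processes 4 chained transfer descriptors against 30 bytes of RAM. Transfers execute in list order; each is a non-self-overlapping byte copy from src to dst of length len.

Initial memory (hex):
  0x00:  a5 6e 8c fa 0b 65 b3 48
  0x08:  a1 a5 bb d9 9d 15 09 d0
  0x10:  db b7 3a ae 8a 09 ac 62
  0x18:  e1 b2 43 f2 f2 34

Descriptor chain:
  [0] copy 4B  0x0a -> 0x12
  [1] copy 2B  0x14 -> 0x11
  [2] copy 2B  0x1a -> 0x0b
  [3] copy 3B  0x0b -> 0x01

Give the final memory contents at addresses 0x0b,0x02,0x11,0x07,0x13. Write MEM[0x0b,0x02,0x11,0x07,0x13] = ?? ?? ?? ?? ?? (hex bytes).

MEM[0x0b,0x02,0x11,0x07,0x13] = 43 f2 9d 48 d9

D0: mem[0x12..0x15] <- [bb d9 9d 15]
D1: mem[0x11..0x12] <- [9d 15]
D2: mem[0x0b..0x0c] <- [43 f2]
D3: mem[0x01..0x03] <- [43 f2 15]
query mem[0x0b]=0x43, mem[0x02]=0xf2, mem[0x11]=0x9d, mem[0x07]=0x48, mem[0x13]=0xd9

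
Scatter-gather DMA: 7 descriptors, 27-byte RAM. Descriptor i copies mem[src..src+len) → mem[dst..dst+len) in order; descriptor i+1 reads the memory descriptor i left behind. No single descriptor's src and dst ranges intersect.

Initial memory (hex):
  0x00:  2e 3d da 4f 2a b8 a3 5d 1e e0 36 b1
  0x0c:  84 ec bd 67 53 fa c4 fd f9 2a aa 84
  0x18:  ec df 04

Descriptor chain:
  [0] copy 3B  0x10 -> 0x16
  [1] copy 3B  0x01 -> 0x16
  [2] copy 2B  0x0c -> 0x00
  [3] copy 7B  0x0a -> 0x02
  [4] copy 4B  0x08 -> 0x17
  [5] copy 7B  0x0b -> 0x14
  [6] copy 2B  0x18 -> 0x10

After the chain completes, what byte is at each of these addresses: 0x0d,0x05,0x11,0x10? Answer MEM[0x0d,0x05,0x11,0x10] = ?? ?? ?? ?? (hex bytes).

MEM[0x0d,0x05,0x11,0x10] = ec ec 53 67

#0 dst[0x16+3] := {0x53,0xfa,0xc4}
#1 dst[0x16+3] := {0x3d,0xda,0x4f}
#2 dst[0x00+2] := {0x84,0xec}
#3 dst[0x02+7] := {0x36,0xb1,0x84,0xec,0xbd,0x67,0x53}
#4 dst[0x17+4] := {0x53,0xe0,0x36,0xb1}
#5 dst[0x14+7] := {0xb1,0x84,0xec,0xbd,0x67,0x53,0xfa}
#6 dst[0x10+2] := {0x67,0x53}
query mem[0x0d]=0xec, mem[0x05]=0xec, mem[0x11]=0x53, mem[0x10]=0x67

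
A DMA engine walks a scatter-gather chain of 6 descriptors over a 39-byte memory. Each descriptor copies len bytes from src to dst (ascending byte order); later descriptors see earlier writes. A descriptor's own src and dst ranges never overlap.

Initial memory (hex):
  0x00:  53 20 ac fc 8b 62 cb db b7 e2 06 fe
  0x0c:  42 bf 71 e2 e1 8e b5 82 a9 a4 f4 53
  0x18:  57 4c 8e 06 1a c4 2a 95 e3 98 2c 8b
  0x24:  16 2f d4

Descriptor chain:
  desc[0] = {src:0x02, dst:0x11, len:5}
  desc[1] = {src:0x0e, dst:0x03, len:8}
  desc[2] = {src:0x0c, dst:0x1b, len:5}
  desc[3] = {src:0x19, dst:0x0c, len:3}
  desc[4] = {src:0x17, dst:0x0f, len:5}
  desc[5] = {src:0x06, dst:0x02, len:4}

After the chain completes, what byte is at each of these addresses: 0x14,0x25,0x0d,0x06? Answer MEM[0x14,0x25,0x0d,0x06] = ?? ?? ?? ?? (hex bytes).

[0] 0x02->0x11 len=5 : ac fc 8b 62 cb
[1] 0x0e->0x03 len=8 : 71 e2 e1 ac fc 8b 62 cb
[2] 0x0c->0x1b len=5 : 42 bf 71 e2 e1
[3] 0x19->0x0c len=3 : 4c 8e 42
[4] 0x17->0x0f len=5 : 53 57 4c 8e 42
[5] 0x06->0x02 len=4 : ac fc 8b 62
query mem[0x14]=0x62, mem[0x25]=0x2f, mem[0x0d]=0x8e, mem[0x06]=0xac

MEM[0x14,0x25,0x0d,0x06] = 62 2f 8e ac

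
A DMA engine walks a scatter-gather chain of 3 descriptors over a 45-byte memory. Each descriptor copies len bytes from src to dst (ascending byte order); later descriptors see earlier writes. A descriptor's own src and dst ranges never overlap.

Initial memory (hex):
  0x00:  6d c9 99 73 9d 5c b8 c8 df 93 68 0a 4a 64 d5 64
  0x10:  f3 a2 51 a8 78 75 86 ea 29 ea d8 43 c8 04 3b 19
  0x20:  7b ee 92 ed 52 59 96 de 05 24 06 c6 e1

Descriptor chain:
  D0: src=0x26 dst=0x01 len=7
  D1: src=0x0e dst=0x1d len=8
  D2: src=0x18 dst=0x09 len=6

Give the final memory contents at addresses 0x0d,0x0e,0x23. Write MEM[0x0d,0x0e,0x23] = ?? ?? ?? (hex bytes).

#0 dst[0x01+7] := {0x96,0xde,0x05,0x24,0x06,0xc6,0xe1}
#1 dst[0x1d+8] := {0xd5,0x64,0xf3,0xa2,0x51,0xa8,0x78,0x75}
#2 dst[0x09+6] := {0x29,0xea,0xd8,0x43,0xc8,0xd5}
query mem[0x0d]=0xc8, mem[0x0e]=0xd5, mem[0x23]=0x78

MEM[0x0d,0x0e,0x23] = c8 d5 78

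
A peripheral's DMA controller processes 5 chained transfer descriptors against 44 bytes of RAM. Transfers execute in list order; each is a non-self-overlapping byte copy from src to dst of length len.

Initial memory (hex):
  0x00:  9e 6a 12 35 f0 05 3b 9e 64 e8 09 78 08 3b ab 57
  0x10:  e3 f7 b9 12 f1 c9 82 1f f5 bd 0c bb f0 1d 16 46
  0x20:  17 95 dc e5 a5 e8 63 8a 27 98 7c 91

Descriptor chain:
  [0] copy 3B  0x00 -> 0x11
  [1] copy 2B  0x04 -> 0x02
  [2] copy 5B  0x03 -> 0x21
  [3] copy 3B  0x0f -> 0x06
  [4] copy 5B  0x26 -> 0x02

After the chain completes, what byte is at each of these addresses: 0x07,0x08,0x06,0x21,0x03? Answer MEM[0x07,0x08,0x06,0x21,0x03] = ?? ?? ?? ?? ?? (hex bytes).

  after D0: wrote 3B at 0x11 = 9e6a12
  after D1: wrote 2B at 0x02 = f005
  after D2: wrote 5B at 0x21 = 05f0053b9e
  after D3: wrote 3B at 0x06 = 57e39e
  after D4: wrote 5B at 0x02 = 638a27987c
query mem[0x07]=0xe3, mem[0x08]=0x9e, mem[0x06]=0x7c, mem[0x21]=0x05, mem[0x03]=0x8a

MEM[0x07,0x08,0x06,0x21,0x03] = e3 9e 7c 05 8a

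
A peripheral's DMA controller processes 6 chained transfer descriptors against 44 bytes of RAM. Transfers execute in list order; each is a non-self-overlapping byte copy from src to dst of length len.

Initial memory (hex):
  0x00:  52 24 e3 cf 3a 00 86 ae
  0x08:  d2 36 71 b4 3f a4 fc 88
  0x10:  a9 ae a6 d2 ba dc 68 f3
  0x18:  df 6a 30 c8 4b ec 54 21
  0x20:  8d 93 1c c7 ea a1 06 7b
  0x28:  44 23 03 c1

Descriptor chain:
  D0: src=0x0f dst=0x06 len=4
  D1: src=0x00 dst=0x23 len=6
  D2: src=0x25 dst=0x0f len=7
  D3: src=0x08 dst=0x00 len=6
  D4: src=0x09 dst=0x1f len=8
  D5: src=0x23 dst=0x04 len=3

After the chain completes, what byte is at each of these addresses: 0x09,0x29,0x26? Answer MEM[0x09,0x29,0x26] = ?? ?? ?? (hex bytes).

MEM[0x09,0x29,0x26] = a6 23 cf

D0: mem[0x06..0x09] <- [88 a9 ae a6]
D1: mem[0x23..0x28] <- [52 24 e3 cf 3a 00]
D2: mem[0x0f..0x15] <- [e3 cf 3a 00 23 03 c1]
D3: mem[0x00..0x05] <- [ae a6 71 b4 3f a4]
D4: mem[0x1f..0x26] <- [a6 71 b4 3f a4 fc e3 cf]
D5: mem[0x04..0x06] <- [a4 fc e3]
query mem[0x09]=0xa6, mem[0x29]=0x23, mem[0x26]=0xcf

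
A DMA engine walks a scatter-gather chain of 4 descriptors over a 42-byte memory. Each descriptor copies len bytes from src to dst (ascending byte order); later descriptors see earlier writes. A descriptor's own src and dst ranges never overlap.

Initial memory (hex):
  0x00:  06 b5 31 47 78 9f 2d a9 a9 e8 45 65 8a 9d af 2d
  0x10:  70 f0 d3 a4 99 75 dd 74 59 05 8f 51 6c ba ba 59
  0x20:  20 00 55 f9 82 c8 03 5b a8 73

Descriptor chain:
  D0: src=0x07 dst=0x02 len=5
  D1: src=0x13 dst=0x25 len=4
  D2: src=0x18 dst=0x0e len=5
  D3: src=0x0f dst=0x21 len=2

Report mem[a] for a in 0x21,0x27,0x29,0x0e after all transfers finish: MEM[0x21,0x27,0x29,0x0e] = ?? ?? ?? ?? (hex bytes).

  after D0: wrote 5B at 0x02 = a9a9e84565
  after D1: wrote 4B at 0x25 = a49975dd
  after D2: wrote 5B at 0x0e = 59058f516c
  after D3: wrote 2B at 0x21 = 058f
query mem[0x21]=0x05, mem[0x27]=0x75, mem[0x29]=0x73, mem[0x0e]=0x59

MEM[0x21,0x27,0x29,0x0e] = 05 75 73 59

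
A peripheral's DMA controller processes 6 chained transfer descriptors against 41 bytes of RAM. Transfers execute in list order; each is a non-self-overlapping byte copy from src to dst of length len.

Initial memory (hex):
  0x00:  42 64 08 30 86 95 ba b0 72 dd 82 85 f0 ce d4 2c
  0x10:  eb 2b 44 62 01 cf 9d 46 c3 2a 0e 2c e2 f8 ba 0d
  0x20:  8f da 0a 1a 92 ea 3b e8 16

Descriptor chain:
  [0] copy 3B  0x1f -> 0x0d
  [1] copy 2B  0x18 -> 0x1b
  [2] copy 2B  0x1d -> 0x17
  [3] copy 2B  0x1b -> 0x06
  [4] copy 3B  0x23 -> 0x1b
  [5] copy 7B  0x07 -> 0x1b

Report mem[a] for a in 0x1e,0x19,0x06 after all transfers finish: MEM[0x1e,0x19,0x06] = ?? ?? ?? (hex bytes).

[0] 0x1f->0x0d len=3 : 0d 8f da
[1] 0x18->0x1b len=2 : c3 2a
[2] 0x1d->0x17 len=2 : f8 ba
[3] 0x1b->0x06 len=2 : c3 2a
[4] 0x23->0x1b len=3 : 1a 92 ea
[5] 0x07->0x1b len=7 : 2a 72 dd 82 85 f0 0d
query mem[0x1e]=0x82, mem[0x19]=0x2a, mem[0x06]=0xc3

MEM[0x1e,0x19,0x06] = 82 2a c3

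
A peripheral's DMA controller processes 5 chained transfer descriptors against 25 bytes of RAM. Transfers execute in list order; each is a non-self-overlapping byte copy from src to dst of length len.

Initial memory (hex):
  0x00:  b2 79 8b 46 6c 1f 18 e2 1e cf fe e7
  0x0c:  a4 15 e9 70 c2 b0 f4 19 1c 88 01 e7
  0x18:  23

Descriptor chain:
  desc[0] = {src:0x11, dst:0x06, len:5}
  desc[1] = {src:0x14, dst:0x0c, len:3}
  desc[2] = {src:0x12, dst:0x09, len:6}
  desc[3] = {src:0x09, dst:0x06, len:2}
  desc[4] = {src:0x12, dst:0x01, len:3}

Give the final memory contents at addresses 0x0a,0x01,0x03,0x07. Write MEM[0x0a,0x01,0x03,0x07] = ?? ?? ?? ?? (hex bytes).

MEM[0x0a,0x01,0x03,0x07] = 19 f4 1c 19

  after D0: wrote 5B at 0x06 = b0f4191c88
  after D1: wrote 3B at 0x0c = 1c8801
  after D2: wrote 6B at 0x09 = f4191c8801e7
  after D3: wrote 2B at 0x06 = f419
  after D4: wrote 3B at 0x01 = f4191c
query mem[0x0a]=0x19, mem[0x01]=0xf4, mem[0x03]=0x1c, mem[0x07]=0x19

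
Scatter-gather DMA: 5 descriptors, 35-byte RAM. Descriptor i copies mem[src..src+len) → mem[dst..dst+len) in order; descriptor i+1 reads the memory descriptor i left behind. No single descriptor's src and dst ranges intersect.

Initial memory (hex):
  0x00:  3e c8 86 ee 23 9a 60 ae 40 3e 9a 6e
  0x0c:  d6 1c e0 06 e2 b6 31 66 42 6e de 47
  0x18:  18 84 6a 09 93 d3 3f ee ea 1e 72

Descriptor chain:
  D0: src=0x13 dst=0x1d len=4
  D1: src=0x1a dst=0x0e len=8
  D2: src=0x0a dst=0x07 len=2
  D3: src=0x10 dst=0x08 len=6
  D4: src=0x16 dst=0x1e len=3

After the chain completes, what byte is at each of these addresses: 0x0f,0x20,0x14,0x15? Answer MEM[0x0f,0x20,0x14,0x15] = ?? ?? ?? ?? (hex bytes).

[0] 0x13->0x1d len=4 : 66 42 6e de
[1] 0x1a->0x0e len=8 : 6a 09 93 66 42 6e de 1e
[2] 0x0a->0x07 len=2 : 9a 6e
[3] 0x10->0x08 len=6 : 93 66 42 6e de 1e
[4] 0x16->0x1e len=3 : de 47 18
query mem[0x0f]=0x09, mem[0x20]=0x18, mem[0x14]=0xde, mem[0x15]=0x1e

MEM[0x0f,0x20,0x14,0x15] = 09 18 de 1e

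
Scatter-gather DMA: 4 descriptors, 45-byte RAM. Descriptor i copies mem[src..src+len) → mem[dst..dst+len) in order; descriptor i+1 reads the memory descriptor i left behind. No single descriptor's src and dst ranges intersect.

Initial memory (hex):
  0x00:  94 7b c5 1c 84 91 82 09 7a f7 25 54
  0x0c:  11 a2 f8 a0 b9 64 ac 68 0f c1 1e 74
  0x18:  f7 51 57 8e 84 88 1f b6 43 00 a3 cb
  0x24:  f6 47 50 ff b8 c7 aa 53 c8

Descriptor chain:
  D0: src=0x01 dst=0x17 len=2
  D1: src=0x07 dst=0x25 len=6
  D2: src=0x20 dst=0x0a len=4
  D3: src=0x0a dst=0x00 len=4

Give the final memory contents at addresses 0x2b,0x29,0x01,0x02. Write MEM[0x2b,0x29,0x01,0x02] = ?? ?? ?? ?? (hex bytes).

#0 dst[0x17+2] := {0x7b,0xc5}
#1 dst[0x25+6] := {0x09,0x7a,0xf7,0x25,0x54,0x11}
#2 dst[0x0a+4] := {0x43,0x00,0xa3,0xcb}
#3 dst[0x00+4] := {0x43,0x00,0xa3,0xcb}
query mem[0x2b]=0x53, mem[0x29]=0x54, mem[0x01]=0x00, mem[0x02]=0xa3

MEM[0x2b,0x29,0x01,0x02] = 53 54 00 a3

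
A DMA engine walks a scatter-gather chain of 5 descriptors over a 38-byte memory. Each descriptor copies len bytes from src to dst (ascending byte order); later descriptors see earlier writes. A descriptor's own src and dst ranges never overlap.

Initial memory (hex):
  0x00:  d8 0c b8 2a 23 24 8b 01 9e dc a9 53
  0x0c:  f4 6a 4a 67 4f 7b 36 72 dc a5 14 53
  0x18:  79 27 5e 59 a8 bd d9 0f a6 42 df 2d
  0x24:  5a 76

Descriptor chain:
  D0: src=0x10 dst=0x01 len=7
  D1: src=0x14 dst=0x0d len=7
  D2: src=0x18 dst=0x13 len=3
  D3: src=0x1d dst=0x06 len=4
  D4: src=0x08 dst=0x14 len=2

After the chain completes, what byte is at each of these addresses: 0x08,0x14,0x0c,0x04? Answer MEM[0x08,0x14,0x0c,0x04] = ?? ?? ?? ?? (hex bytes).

MEM[0x08,0x14,0x0c,0x04] = 0f 0f f4 72

#0 dst[0x01+7] := {0x4f,0x7b,0x36,0x72,0xdc,0xa5,0x14}
#1 dst[0x0d+7] := {0xdc,0xa5,0x14,0x53,0x79,0x27,0x5e}
#2 dst[0x13+3] := {0x79,0x27,0x5e}
#3 dst[0x06+4] := {0xbd,0xd9,0x0f,0xa6}
#4 dst[0x14+2] := {0x0f,0xa6}
query mem[0x08]=0x0f, mem[0x14]=0x0f, mem[0x0c]=0xf4, mem[0x04]=0x72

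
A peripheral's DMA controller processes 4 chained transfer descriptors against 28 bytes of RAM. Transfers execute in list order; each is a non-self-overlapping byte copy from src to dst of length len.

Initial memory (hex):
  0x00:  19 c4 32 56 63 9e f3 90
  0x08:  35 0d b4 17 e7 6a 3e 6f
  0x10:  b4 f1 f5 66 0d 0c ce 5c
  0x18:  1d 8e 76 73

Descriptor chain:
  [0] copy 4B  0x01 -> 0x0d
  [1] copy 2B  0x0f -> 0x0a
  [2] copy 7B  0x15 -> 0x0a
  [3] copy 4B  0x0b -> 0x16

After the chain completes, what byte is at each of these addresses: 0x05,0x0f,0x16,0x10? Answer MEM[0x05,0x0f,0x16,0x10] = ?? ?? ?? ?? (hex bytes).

MEM[0x05,0x0f,0x16,0x10] = 9e 76 ce 73

D0: mem[0x0d..0x10] <- [c4 32 56 63]
D1: mem[0x0a..0x0b] <- [56 63]
D2: mem[0x0a..0x10] <- [0c ce 5c 1d 8e 76 73]
D3: mem[0x16..0x19] <- [ce 5c 1d 8e]
query mem[0x05]=0x9e, mem[0x0f]=0x76, mem[0x16]=0xce, mem[0x10]=0x73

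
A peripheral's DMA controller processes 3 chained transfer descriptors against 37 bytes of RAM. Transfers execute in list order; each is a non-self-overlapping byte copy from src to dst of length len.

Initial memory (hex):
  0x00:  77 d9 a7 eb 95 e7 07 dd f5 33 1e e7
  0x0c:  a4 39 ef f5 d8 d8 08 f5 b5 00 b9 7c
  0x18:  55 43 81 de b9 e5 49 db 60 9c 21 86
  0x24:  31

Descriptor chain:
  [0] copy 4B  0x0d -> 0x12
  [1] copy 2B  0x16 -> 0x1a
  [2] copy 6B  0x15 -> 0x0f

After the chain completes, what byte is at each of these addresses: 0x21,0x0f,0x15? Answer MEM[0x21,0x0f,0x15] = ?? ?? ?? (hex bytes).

MEM[0x21,0x0f,0x15] = 9c d8 d8

D0: mem[0x12..0x15] <- [39 ef f5 d8]
D1: mem[0x1a..0x1b] <- [b9 7c]
D2: mem[0x0f..0x14] <- [d8 b9 7c 55 43 b9]
query mem[0x21]=0x9c, mem[0x0f]=0xd8, mem[0x15]=0xd8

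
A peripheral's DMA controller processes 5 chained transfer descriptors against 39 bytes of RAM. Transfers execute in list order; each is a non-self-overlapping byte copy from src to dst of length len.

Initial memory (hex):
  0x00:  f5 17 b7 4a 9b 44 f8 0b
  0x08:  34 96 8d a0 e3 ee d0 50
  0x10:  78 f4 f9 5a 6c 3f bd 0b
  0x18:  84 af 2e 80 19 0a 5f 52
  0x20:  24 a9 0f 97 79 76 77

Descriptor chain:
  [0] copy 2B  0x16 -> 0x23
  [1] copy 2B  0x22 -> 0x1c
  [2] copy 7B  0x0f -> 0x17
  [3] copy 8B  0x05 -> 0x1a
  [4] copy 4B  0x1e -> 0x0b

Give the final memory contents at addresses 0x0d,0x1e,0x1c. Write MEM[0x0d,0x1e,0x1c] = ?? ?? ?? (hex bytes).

MEM[0x0d,0x1e,0x1c] = a0 96 0b

  after D0: wrote 2B at 0x23 = bd0b
  after D1: wrote 2B at 0x1c = 0fbd
  after D2: wrote 7B at 0x17 = 5078f4f95a6c3f
  after D3: wrote 8B at 0x1a = 44f80b34968da0e3
  after D4: wrote 4B at 0x0b = 968da0e3
query mem[0x0d]=0xa0, mem[0x1e]=0x96, mem[0x1c]=0x0b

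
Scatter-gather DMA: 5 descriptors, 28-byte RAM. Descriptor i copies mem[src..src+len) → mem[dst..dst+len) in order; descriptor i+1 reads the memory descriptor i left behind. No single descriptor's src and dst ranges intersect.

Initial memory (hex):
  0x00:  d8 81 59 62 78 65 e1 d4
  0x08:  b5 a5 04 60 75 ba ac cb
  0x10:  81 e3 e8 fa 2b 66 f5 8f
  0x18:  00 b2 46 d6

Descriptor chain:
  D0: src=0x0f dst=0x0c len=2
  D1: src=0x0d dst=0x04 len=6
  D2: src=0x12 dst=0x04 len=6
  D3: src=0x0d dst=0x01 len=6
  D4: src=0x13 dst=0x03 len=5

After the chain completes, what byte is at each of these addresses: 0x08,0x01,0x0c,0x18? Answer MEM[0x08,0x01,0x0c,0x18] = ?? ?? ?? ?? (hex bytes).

D0: mem[0x0c..0x0d] <- [cb 81]
D1: mem[0x04..0x09] <- [81 ac cb 81 e3 e8]
D2: mem[0x04..0x09] <- [e8 fa 2b 66 f5 8f]
D3: mem[0x01..0x06] <- [81 ac cb 81 e3 e8]
D4: mem[0x03..0x07] <- [fa 2b 66 f5 8f]
query mem[0x08]=0xf5, mem[0x01]=0x81, mem[0x0c]=0xcb, mem[0x18]=0x00

MEM[0x08,0x01,0x0c,0x18] = f5 81 cb 00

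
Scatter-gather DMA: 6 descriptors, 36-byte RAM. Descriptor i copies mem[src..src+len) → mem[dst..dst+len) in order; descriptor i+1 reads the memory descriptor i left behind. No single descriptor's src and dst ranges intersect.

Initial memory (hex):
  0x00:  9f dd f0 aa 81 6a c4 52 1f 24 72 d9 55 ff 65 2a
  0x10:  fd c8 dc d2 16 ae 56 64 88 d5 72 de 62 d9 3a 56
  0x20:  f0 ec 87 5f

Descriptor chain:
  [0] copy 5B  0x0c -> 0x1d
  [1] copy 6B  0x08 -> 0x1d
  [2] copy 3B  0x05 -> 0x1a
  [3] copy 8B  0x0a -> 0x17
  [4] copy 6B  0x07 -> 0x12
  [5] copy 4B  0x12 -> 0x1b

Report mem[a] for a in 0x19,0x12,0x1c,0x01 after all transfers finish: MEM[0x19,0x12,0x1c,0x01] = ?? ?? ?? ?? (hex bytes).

MEM[0x19,0x12,0x1c,0x01] = 55 52 1f dd

#0 dst[0x1d+5] := {0x55,0xff,0x65,0x2a,0xfd}
#1 dst[0x1d+6] := {0x1f,0x24,0x72,0xd9,0x55,0xff}
#2 dst[0x1a+3] := {0x6a,0xc4,0x52}
#3 dst[0x17+8] := {0x72,0xd9,0x55,0xff,0x65,0x2a,0xfd,0xc8}
#4 dst[0x12+6] := {0x52,0x1f,0x24,0x72,0xd9,0x55}
#5 dst[0x1b+4] := {0x52,0x1f,0x24,0x72}
query mem[0x19]=0x55, mem[0x12]=0x52, mem[0x1c]=0x1f, mem[0x01]=0xdd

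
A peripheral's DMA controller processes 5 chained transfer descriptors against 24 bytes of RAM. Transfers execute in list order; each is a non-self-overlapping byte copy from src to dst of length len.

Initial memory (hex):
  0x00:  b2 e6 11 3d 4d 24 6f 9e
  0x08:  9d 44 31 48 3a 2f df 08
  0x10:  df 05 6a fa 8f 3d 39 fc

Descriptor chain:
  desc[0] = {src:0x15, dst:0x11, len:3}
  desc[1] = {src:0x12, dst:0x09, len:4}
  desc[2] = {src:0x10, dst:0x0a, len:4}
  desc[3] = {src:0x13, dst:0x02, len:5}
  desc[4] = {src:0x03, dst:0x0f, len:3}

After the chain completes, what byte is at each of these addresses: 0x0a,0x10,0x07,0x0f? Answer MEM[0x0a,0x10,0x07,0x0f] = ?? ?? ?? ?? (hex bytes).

  after D0: wrote 3B at 0x11 = 3d39fc
  after D1: wrote 4B at 0x09 = 39fc8f3d
  after D2: wrote 4B at 0x0a = df3d39fc
  after D3: wrote 5B at 0x02 = fc8f3d39fc
  after D4: wrote 3B at 0x0f = 8f3d39
query mem[0x0a]=0xdf, mem[0x10]=0x3d, mem[0x07]=0x9e, mem[0x0f]=0x8f

MEM[0x0a,0x10,0x07,0x0f] = df 3d 9e 8f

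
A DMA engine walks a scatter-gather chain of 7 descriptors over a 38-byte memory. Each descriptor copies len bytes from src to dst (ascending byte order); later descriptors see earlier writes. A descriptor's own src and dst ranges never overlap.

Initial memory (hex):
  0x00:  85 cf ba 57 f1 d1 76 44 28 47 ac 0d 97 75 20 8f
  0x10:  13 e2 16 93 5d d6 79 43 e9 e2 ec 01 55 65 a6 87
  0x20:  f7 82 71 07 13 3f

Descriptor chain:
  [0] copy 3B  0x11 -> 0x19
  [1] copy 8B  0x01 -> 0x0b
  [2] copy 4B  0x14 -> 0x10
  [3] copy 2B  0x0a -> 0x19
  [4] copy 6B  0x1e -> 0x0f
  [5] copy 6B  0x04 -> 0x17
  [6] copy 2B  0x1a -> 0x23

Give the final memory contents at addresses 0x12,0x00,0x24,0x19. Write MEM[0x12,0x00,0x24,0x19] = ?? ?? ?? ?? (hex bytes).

MEM[0x12,0x00,0x24,0x19] = 82 85 28 76

#0 dst[0x19+3] := {0xe2,0x16,0x93}
#1 dst[0x0b+8] := {0xcf,0xba,0x57,0xf1,0xd1,0x76,0x44,0x28}
#2 dst[0x10+4] := {0x5d,0xd6,0x79,0x43}
#3 dst[0x19+2] := {0xac,0xcf}
#4 dst[0x0f+6] := {0xa6,0x87,0xf7,0x82,0x71,0x07}
#5 dst[0x17+6] := {0xf1,0xd1,0x76,0x44,0x28,0x47}
#6 dst[0x23+2] := {0x44,0x28}
query mem[0x12]=0x82, mem[0x00]=0x85, mem[0x24]=0x28, mem[0x19]=0x76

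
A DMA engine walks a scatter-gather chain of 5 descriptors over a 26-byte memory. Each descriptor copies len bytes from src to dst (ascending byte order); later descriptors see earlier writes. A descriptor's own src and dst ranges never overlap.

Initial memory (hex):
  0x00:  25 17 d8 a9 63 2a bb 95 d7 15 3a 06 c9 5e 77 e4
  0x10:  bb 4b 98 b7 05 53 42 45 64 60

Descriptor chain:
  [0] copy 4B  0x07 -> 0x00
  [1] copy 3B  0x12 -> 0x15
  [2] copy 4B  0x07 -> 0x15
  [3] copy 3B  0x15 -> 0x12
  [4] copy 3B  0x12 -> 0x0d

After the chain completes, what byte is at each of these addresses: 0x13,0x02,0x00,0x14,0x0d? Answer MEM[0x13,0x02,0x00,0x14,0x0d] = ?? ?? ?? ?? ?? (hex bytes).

MEM[0x13,0x02,0x00,0x14,0x0d] = d7 15 95 15 95

  after D0: wrote 4B at 0x00 = 95d7153a
  after D1: wrote 3B at 0x15 = 98b705
  after D2: wrote 4B at 0x15 = 95d7153a
  after D3: wrote 3B at 0x12 = 95d715
  after D4: wrote 3B at 0x0d = 95d715
query mem[0x13]=0xd7, mem[0x02]=0x15, mem[0x00]=0x95, mem[0x14]=0x15, mem[0x0d]=0x95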